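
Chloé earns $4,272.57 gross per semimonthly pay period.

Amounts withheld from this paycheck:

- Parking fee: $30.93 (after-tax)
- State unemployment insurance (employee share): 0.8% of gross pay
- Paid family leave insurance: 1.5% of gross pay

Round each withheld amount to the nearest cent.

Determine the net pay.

$4,143.37

State unemployment insurance (employee share): $4,272.57 × 0.008 = $34.18
Paid family leave insurance: $4,272.57 × 0.015 = $64.09
Parking fee: $30.93
Total deductions = $34.18 + $64.09 + $30.93 = $129.20
Net pay = $4,272.57 − $129.20 = $4,143.37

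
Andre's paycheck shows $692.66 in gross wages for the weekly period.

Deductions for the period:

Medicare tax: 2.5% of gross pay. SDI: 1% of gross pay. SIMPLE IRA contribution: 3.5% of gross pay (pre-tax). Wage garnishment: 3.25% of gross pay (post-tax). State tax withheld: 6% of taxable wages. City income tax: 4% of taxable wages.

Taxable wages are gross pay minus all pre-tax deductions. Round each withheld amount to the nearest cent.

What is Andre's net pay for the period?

SIMPLE IRA contribution: $692.66 × 0.035 = $24.24
Taxable wages = $692.66 − $24.24 = $668.42
State tax withheld: $668.42 × 0.06 = $40.11
City income tax: $668.42 × 0.04 = $26.74
SDI: $692.66 × 0.01 = $6.93
Medicare tax: $692.66 × 0.025 = $17.32
Wage garnishment: $692.66 × 0.0325 = $22.51
Total deductions = $24.24 + $40.11 + $26.74 + $6.93 + $17.32 + $22.51 = $137.85
Net pay = $692.66 − $137.85 = $554.81

$554.81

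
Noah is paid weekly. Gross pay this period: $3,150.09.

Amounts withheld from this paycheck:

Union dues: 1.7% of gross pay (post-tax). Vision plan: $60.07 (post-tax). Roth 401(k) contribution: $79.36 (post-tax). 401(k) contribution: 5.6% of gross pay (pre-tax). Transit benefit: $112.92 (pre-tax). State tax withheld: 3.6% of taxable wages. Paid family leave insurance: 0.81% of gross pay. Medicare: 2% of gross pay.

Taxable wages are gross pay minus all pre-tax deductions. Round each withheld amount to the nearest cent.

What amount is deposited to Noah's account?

401(k) contribution: $3,150.09 × 0.056 = $176.41
Transit benefit: $112.92
Pre-tax total = $176.41 + $112.92 = $289.33
Taxable wages = $3,150.09 − $289.33 = $2,860.76
State tax withheld: $2,860.76 × 0.036 = $102.99
Medicare: $3,150.09 × 0.02 = $63.00
Paid family leave insurance: $3,150.09 × 0.0081 = $25.52
Vision plan: $60.07
Roth 401(k) contribution: $79.36
Union dues: $3,150.09 × 0.017 = $53.55
Total deductions = $176.41 + $112.92 + $102.99 + $63.00 + $25.52 + $60.07 + $79.36 + $53.55 = $673.82
Net pay = $3,150.09 − $673.82 = $2,476.27

$2,476.27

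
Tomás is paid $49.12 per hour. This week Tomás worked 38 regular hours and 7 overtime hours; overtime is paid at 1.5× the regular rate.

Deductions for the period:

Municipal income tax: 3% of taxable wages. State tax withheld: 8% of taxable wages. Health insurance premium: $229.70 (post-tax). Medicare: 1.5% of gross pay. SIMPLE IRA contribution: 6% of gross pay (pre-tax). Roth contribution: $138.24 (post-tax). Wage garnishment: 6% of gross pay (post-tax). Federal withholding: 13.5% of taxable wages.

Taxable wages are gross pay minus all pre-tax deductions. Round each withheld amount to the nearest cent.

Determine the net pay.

$1144.12

Regular pay: 38 × $49.12 = $1866.56
Overtime pay: 7 × $49.12 × 1.5 = $515.76
Gross pay = $1866.56 + $515.76 = $2382.32
SIMPLE IRA contribution: $2382.32 × 0.06 = $142.94
Taxable wages = $2382.32 − $142.94 = $2239.38
Municipal income tax: $2239.38 × 0.03 = $67.18
State tax withheld: $2239.38 × 0.08 = $179.15
Federal withholding: $2239.38 × 0.135 = $302.32
Medicare: $2382.32 × 0.015 = $35.73
Roth contribution: $138.24
Wage garnishment: $2382.32 × 0.06 = $142.94
Health insurance premium: $229.70
Total deductions = $142.94 + $67.18 + $179.15 + $302.32 + $35.73 + $138.24 + $142.94 + $229.70 = $1238.20
Net pay = $2382.32 − $1238.20 = $1144.12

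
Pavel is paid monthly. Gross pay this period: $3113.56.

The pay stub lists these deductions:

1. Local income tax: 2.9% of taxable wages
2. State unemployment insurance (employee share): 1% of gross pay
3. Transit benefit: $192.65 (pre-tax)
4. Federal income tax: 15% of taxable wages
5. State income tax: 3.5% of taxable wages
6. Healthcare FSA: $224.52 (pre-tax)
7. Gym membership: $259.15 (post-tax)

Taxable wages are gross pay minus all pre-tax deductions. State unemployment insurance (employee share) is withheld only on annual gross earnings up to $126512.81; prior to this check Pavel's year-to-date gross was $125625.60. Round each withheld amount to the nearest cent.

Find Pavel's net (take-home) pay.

$1851.34

Transit benefit: $192.65
Healthcare FSA: $224.52
Pre-tax total = $192.65 + $224.52 = $417.17
Taxable wages = $3113.56 − $417.17 = $2696.39
Local income tax: $2696.39 × 0.029 = $78.20
State income tax: $2696.39 × 0.035 = $94.37
Federal income tax: $2696.39 × 0.15 = $404.46
State unemployment insurance (employee share): only $126512.81 − $125625.60 = $887.21 of this check is subject → $887.21 × 0.01 = $8.87
Gym membership: $259.15
Total deductions = $192.65 + $224.52 + $78.20 + $94.37 + $404.46 + $8.87 + $259.15 = $1262.22
Net pay = $3113.56 − $1262.22 = $1851.34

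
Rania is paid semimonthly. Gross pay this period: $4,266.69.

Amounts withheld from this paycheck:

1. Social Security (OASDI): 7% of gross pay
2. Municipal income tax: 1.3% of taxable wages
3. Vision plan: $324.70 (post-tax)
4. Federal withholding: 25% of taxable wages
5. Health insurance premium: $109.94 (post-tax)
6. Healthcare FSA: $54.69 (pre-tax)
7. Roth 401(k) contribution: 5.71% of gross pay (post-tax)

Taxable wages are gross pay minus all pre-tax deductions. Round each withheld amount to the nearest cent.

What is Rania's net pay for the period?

$2,127.30

Healthcare FSA: $54.69
Taxable wages = $4,266.69 − $54.69 = $4,212.00
Municipal income tax: $4,212.00 × 0.013 = $54.76
Federal withholding: $4,212.00 × 0.25 = $1,053.00
Social Security (OASDI): $4,266.69 × 0.07 = $298.67
Vision plan: $324.70
Health insurance premium: $109.94
Roth 401(k) contribution: $4,266.69 × 0.0571 = $243.63
Total deductions = $54.69 + $54.76 + $1,053.00 + $298.67 + $324.70 + $109.94 + $243.63 = $2,139.39
Net pay = $4,266.69 − $2,139.39 = $2,127.30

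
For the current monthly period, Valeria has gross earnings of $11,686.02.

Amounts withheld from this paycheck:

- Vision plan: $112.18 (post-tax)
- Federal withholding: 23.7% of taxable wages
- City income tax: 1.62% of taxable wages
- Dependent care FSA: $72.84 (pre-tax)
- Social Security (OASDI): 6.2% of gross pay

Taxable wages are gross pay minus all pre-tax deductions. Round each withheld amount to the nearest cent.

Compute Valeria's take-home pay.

Dependent care FSA: $72.84
Taxable wages = $11,686.02 − $72.84 = $11,613.18
City income tax: $11,613.18 × 0.0162 = $188.13
Federal withholding: $11,613.18 × 0.237 = $2,752.32
Social Security (OASDI): $11,686.02 × 0.062 = $724.53
Vision plan: $112.18
Total deductions = $72.84 + $188.13 + $2,752.32 + $724.53 + $112.18 = $3,850.00
Net pay = $11,686.02 − $3,850.00 = $7,836.02

$7,836.02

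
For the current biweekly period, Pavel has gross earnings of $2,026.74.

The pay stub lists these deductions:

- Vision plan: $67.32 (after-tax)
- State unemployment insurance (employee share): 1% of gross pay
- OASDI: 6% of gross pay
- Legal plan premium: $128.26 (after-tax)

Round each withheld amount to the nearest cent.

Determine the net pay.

OASDI: $2,026.74 × 0.06 = $121.60
State unemployment insurance (employee share): $2,026.74 × 0.01 = $20.27
Legal plan premium: $128.26
Vision plan: $67.32
Total deductions = $121.60 + $20.27 + $128.26 + $67.32 = $337.45
Net pay = $2,026.74 − $337.45 = $1,689.29

$1,689.29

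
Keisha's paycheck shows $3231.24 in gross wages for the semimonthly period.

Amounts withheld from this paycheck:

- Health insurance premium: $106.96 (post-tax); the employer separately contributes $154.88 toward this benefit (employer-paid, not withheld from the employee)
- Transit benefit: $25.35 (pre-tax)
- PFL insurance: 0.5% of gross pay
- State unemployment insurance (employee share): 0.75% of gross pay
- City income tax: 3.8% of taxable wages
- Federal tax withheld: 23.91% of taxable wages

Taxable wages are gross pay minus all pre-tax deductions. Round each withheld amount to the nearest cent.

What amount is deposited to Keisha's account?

$2170.19

Transit benefit: $25.35
Taxable wages = $3231.24 − $25.35 = $3205.89
City income tax: $3205.89 × 0.038 = $121.82
Federal tax withheld: $3205.89 × 0.2391 = $766.53
State unemployment insurance (employee share): $3231.24 × 0.0075 = $24.23
PFL insurance: $3231.24 × 0.005 = $16.16
Health insurance premium: $106.96
(Employer's $154.88 toward health insurance premium is not withheld from the employee.)
Total deductions = $25.35 + $121.82 + $766.53 + $24.23 + $16.16 + $106.96 = $1061.05
Net pay = $3231.24 − $1061.05 = $2170.19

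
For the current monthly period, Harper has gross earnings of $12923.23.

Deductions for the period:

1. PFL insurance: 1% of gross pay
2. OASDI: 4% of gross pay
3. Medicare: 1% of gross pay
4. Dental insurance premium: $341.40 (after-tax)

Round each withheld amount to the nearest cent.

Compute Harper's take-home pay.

PFL insurance: $12923.23 × 0.01 = $129.23
OASDI: $12923.23 × 0.04 = $516.93
Medicare: $12923.23 × 0.01 = $129.23
Dental insurance premium: $341.40
Total deductions = $129.23 + $516.93 + $129.23 + $341.40 = $1116.79
Net pay = $12923.23 − $1116.79 = $11806.44

$11806.44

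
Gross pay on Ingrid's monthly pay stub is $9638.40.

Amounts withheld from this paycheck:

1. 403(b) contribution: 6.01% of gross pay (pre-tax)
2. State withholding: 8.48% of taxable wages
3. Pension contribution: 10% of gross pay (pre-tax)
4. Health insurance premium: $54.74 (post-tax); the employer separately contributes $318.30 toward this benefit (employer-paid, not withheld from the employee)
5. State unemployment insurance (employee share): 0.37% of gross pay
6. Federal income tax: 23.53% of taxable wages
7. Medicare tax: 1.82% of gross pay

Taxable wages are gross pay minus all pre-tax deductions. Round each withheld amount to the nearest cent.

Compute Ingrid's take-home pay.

Pension contribution: $9638.40 × 0.1 = $963.84
403(b) contribution: $9638.40 × 0.0601 = $579.27
Pre-tax total = $963.84 + $579.27 = $1543.11
Taxable wages = $9638.40 − $1543.11 = $8095.29
State withholding: $8095.29 × 0.0848 = $686.48
Federal income tax: $8095.29 × 0.2353 = $1904.82
Medicare tax: $9638.40 × 0.0182 = $175.42
State unemployment insurance (employee share): $9638.40 × 0.0037 = $35.66
Health insurance premium: $54.74
(Employer's $318.30 toward health insurance premium is not withheld from the employee.)
Total deductions = $963.84 + $579.27 + $686.48 + $1904.82 + $175.42 + $35.66 + $54.74 = $4400.23
Net pay = $9638.40 − $4400.23 = $5238.17

$5238.17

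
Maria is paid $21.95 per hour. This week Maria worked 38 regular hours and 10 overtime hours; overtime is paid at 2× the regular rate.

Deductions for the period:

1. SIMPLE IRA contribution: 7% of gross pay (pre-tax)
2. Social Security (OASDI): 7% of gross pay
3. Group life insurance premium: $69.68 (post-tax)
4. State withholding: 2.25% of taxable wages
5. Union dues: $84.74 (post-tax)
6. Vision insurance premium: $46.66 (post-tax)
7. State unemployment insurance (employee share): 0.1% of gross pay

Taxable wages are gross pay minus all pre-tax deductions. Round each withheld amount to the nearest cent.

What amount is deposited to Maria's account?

$865.87

Regular pay: 38 × $21.95 = $834.10
Overtime pay: 10 × $21.95 × 2 = $439.00
Gross pay = $834.10 + $439.00 = $1273.10
SIMPLE IRA contribution: $1273.10 × 0.07 = $89.12
Taxable wages = $1273.10 − $89.12 = $1183.98
State withholding: $1183.98 × 0.0225 = $26.64
State unemployment insurance (employee share): $1273.10 × 0.001 = $1.27
Social Security (OASDI): $1273.10 × 0.07 = $89.12
Group life insurance premium: $69.68
Union dues: $84.74
Vision insurance premium: $46.66
Total deductions = $89.12 + $26.64 + $1.27 + $89.12 + $69.68 + $84.74 + $46.66 = $407.23
Net pay = $1273.10 − $407.23 = $865.87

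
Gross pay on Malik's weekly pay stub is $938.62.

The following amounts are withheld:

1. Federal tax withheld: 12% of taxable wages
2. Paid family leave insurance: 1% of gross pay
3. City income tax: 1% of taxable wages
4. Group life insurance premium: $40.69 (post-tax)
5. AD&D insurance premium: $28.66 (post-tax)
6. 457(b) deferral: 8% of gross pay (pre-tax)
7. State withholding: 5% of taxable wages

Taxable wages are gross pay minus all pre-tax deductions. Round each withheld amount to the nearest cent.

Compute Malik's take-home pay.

$629.35

457(b) deferral: $938.62 × 0.08 = $75.09
Taxable wages = $938.62 − $75.09 = $863.53
City income tax: $863.53 × 0.01 = $8.64
State withholding: $863.53 × 0.05 = $43.18
Federal tax withheld: $863.53 × 0.12 = $103.62
Paid family leave insurance: $938.62 × 0.01 = $9.39
Group life insurance premium: $40.69
AD&D insurance premium: $28.66
Total deductions = $75.09 + $8.64 + $43.18 + $103.62 + $9.39 + $40.69 + $28.66 = $309.27
Net pay = $938.62 − $309.27 = $629.35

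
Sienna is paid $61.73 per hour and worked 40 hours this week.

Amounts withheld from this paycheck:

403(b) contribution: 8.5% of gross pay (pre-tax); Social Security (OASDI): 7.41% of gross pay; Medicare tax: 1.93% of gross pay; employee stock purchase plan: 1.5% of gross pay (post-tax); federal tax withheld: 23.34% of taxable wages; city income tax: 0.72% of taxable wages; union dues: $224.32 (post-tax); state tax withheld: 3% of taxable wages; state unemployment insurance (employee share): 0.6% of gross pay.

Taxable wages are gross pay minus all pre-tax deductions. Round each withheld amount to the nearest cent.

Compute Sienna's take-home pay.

$1141.13

Gross pay: 40 × $61.73 = $2469.20
403(b) contribution: $2469.20 × 0.085 = $209.88
Taxable wages = $2469.20 − $209.88 = $2259.32
State tax withheld: $2259.32 × 0.03 = $67.78
Federal tax withheld: $2259.32 × 0.2334 = $527.33
City income tax: $2259.32 × 0.0072 = $16.27
Social Security (OASDI): $2469.20 × 0.0741 = $182.97
Medicare tax: $2469.20 × 0.0193 = $47.66
State unemployment insurance (employee share): $2469.20 × 0.006 = $14.82
Union dues: $224.32
Employee stock purchase plan: $2469.20 × 0.015 = $37.04
Total deductions = $209.88 + $67.78 + $527.33 + $16.27 + $182.97 + $47.66 + $14.82 + $224.32 + $37.04 = $1328.07
Net pay = $2469.20 − $1328.07 = $1141.13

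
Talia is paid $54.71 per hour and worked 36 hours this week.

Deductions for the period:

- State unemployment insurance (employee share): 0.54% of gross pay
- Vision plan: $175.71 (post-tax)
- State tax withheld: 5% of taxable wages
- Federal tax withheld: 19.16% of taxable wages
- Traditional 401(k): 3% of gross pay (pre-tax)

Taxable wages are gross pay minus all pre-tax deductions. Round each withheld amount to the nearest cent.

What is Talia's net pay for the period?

Gross pay: 36 × $54.71 = $1,969.56
Traditional 401(k): $1,969.56 × 0.03 = $59.09
Taxable wages = $1,969.56 − $59.09 = $1,910.47
State tax withheld: $1,910.47 × 0.05 = $95.52
Federal tax withheld: $1,910.47 × 0.1916 = $366.05
State unemployment insurance (employee share): $1,969.56 × 0.0054 = $10.64
Vision plan: $175.71
Total deductions = $59.09 + $95.52 + $366.05 + $10.64 + $175.71 = $707.01
Net pay = $1,969.56 − $707.01 = $1,262.55

$1,262.55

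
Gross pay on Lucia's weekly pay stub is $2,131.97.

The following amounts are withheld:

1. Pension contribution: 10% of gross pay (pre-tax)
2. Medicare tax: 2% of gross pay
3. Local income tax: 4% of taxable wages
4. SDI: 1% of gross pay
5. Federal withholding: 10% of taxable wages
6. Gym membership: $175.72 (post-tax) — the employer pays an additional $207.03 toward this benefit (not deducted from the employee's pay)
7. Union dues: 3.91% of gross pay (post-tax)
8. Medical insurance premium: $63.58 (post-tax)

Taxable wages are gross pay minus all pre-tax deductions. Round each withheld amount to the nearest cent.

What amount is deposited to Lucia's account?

Pension contribution: $2,131.97 × 0.1 = $213.20
Taxable wages = $2,131.97 − $213.20 = $1,918.77
Local income tax: $1,918.77 × 0.04 = $76.75
Federal withholding: $1,918.77 × 0.1 = $191.88
SDI: $2,131.97 × 0.01 = $21.32
Medicare tax: $2,131.97 × 0.02 = $42.64
Medical insurance premium: $63.58
Union dues: $2,131.97 × 0.0391 = $83.36
Gym membership: $175.72
(Employer's $207.03 toward gym membership is not withheld from the employee.)
Total deductions = $213.20 + $76.75 + $191.88 + $21.32 + $42.64 + $63.58 + $83.36 + $175.72 = $868.45
Net pay = $2,131.97 − $868.45 = $1,263.52

$1,263.52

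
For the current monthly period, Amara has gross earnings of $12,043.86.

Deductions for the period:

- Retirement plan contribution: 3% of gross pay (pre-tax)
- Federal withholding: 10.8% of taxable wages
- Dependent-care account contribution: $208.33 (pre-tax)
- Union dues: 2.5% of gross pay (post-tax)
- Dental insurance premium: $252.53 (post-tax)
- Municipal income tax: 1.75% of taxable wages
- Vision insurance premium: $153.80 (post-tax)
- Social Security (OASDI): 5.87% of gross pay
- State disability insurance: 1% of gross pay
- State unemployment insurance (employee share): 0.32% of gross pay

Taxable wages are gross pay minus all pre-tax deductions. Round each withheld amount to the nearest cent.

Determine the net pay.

$8,460.82

Retirement plan contribution: $12,043.86 × 0.03 = $361.32
Dependent-care account contribution: $208.33
Pre-tax total = $361.32 + $208.33 = $569.65
Taxable wages = $12,043.86 − $569.65 = $11,474.21
Federal withholding: $11,474.21 × 0.108 = $1,239.21
Municipal income tax: $11,474.21 × 0.0175 = $200.80
Social Security (OASDI): $12,043.86 × 0.0587 = $706.97
State unemployment insurance (employee share): $12,043.86 × 0.0032 = $38.54
State disability insurance: $12,043.86 × 0.01 = $120.44
Union dues: $12,043.86 × 0.025 = $301.10
Vision insurance premium: $153.80
Dental insurance premium: $252.53
Total deductions = $361.32 + $208.33 + $1,239.21 + $200.80 + $706.97 + $38.54 + $120.44 + $301.10 + $153.80 + $252.53 = $3,583.04
Net pay = $12,043.86 − $3,583.04 = $8,460.82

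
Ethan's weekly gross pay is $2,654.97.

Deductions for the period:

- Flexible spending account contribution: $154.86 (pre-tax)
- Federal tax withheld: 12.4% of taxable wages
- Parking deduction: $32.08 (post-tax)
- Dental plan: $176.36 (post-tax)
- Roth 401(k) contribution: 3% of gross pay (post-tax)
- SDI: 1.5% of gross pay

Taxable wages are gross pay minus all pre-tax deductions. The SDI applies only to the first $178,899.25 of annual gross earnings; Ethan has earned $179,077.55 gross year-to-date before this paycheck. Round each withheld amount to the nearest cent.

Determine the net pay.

$1,902.01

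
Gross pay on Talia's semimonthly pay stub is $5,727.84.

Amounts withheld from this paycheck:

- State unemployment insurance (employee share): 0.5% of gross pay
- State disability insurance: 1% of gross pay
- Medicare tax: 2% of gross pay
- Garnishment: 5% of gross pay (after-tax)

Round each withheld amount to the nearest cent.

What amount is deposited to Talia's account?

State disability insurance: $5,727.84 × 0.01 = $57.28
State unemployment insurance (employee share): $5,727.84 × 0.005 = $28.64
Medicare tax: $5,727.84 × 0.02 = $114.56
Garnishment: $5,727.84 × 0.05 = $286.39
Total deductions = $57.28 + $28.64 + $114.56 + $286.39 = $486.87
Net pay = $5,727.84 − $486.87 = $5,240.97

$5,240.97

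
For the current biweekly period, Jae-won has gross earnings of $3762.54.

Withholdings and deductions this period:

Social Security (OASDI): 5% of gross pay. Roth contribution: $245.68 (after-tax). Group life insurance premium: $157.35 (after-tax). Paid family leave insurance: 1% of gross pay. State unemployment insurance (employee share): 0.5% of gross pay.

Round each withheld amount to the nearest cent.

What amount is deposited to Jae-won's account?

Paid family leave insurance: $3762.54 × 0.01 = $37.63
State unemployment insurance (employee share): $3762.54 × 0.005 = $18.81
Social Security (OASDI): $3762.54 × 0.05 = $188.13
Group life insurance premium: $157.35
Roth contribution: $245.68
Total deductions = $37.63 + $18.81 + $188.13 + $157.35 + $245.68 = $647.60
Net pay = $3762.54 − $647.60 = $3114.94

$3114.94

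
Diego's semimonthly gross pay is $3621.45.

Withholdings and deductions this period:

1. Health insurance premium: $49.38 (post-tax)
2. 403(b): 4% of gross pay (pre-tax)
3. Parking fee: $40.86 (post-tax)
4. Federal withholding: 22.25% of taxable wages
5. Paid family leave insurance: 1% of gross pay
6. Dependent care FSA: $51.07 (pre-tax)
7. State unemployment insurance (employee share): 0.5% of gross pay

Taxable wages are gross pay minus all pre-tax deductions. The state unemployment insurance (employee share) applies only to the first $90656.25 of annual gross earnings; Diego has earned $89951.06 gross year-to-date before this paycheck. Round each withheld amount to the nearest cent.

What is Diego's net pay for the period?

$2533.36

403(b): $3621.45 × 0.04 = $144.86
Dependent care FSA: $51.07
Pre-tax total = $144.86 + $51.07 = $195.93
Taxable wages = $3621.45 − $195.93 = $3425.52
Federal withholding: $3425.52 × 0.2225 = $762.18
State unemployment insurance (employee share): only $90656.25 − $89951.06 = $705.19 of this check is subject → $705.19 × 0.005 = $3.53
Paid family leave insurance: $3621.45 × 0.01 = $36.21
Health insurance premium: $49.38
Parking fee: $40.86
Total deductions = $144.86 + $51.07 + $762.18 + $3.53 + $36.21 + $49.38 + $40.86 = $1088.09
Net pay = $3621.45 − $1088.09 = $2533.36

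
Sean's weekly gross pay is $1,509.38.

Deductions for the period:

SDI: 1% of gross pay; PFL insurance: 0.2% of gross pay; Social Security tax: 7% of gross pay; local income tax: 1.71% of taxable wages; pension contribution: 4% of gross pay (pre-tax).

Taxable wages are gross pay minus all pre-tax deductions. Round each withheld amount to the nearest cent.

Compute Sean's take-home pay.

Pension contribution: $1,509.38 × 0.04 = $60.38
Taxable wages = $1,509.38 − $60.38 = $1,449.00
Local income tax: $1,449.00 × 0.0171 = $24.78
PFL insurance: $1,509.38 × 0.002 = $3.02
SDI: $1,509.38 × 0.01 = $15.09
Social Security tax: $1,509.38 × 0.07 = $105.66
Total deductions = $60.38 + $24.78 + $3.02 + $15.09 + $105.66 = $208.93
Net pay = $1,509.38 − $208.93 = $1,300.45

$1,300.45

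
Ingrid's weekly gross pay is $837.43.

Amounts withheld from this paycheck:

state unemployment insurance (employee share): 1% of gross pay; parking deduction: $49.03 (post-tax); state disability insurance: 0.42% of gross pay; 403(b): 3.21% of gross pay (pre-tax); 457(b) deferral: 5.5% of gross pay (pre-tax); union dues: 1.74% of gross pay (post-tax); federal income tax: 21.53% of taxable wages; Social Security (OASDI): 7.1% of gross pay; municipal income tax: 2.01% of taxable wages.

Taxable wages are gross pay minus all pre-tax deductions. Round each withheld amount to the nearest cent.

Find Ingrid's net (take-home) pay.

403(b): $837.43 × 0.0321 = $26.88
457(b) deferral: $837.43 × 0.055 = $46.06
Pre-tax total = $26.88 + $46.06 = $72.94
Taxable wages = $837.43 − $72.94 = $764.49
Federal income tax: $764.49 × 0.2153 = $164.59
Municipal income tax: $764.49 × 0.0201 = $15.37
State disability insurance: $837.43 × 0.0042 = $3.52
State unemployment insurance (employee share): $837.43 × 0.01 = $8.37
Social Security (OASDI): $837.43 × 0.071 = $59.46
Union dues: $837.43 × 0.0174 = $14.57
Parking deduction: $49.03
Total deductions = $26.88 + $46.06 + $164.59 + $15.37 + $3.52 + $8.37 + $59.46 + $14.57 + $49.03 = $387.85
Net pay = $837.43 − $387.85 = $449.58

$449.58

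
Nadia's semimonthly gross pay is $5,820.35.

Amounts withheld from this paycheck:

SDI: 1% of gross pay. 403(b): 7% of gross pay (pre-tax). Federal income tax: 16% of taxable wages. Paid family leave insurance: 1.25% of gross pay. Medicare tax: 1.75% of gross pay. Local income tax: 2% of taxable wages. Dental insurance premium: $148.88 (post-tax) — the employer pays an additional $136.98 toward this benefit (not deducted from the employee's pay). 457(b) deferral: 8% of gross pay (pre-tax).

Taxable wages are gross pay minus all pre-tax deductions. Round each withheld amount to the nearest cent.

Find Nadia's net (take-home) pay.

457(b) deferral: $5,820.35 × 0.08 = $465.63
403(b): $5,820.35 × 0.07 = $407.42
Pre-tax total = $465.63 + $407.42 = $873.05
Taxable wages = $5,820.35 − $873.05 = $4,947.30
Federal income tax: $4,947.30 × 0.16 = $791.57
Local income tax: $4,947.30 × 0.02 = $98.95
Paid family leave insurance: $5,820.35 × 0.0125 = $72.75
Medicare tax: $5,820.35 × 0.0175 = $101.86
SDI: $5,820.35 × 0.01 = $58.20
Dental insurance premium: $148.88
(Employer's $136.98 toward dental insurance premium is not withheld from the employee.)
Total deductions = $465.63 + $407.42 + $791.57 + $98.95 + $72.75 + $101.86 + $58.20 + $148.88 = $2,145.26
Net pay = $5,820.35 − $2,145.26 = $3,675.09

$3,675.09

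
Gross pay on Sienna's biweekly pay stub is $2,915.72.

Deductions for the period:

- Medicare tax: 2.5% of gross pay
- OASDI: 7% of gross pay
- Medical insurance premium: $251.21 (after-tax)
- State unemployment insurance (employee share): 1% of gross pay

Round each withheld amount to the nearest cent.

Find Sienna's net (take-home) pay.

State unemployment insurance (employee share): $2,915.72 × 0.01 = $29.16
Medicare tax: $2,915.72 × 0.025 = $72.89
OASDI: $2,915.72 × 0.07 = $204.10
Medical insurance premium: $251.21
Total deductions = $29.16 + $72.89 + $204.10 + $251.21 = $557.36
Net pay = $2,915.72 − $557.36 = $2,358.36

$2,358.36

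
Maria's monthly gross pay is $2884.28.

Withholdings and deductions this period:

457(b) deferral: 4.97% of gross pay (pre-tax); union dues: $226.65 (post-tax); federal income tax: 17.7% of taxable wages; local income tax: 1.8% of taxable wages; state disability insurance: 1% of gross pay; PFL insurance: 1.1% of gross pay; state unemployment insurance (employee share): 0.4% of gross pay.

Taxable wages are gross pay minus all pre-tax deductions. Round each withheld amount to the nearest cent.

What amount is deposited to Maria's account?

457(b) deferral: $2884.28 × 0.0497 = $143.35
Taxable wages = $2884.28 − $143.35 = $2740.93
Local income tax: $2740.93 × 0.018 = $49.34
Federal income tax: $2740.93 × 0.177 = $485.14
State unemployment insurance (employee share): $2884.28 × 0.004 = $11.54
PFL insurance: $2884.28 × 0.011 = $31.73
State disability insurance: $2884.28 × 0.01 = $28.84
Union dues: $226.65
Total deductions = $143.35 + $49.34 + $485.14 + $11.54 + $31.73 + $28.84 + $226.65 = $976.59
Net pay = $2884.28 − $976.59 = $1907.69

$1907.69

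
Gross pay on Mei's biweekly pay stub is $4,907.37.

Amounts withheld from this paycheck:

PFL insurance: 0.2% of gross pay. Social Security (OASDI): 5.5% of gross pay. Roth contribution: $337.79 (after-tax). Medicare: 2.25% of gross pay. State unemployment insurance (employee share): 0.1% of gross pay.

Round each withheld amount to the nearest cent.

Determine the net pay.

State unemployment insurance (employee share): $4,907.37 × 0.001 = $4.91
Social Security (OASDI): $4,907.37 × 0.055 = $269.91
PFL insurance: $4,907.37 × 0.002 = $9.81
Medicare: $4,907.37 × 0.0225 = $110.42
Roth contribution: $337.79
Total deductions = $4.91 + $269.91 + $9.81 + $110.42 + $337.79 = $732.84
Net pay = $4,907.37 − $732.84 = $4,174.53

$4,174.53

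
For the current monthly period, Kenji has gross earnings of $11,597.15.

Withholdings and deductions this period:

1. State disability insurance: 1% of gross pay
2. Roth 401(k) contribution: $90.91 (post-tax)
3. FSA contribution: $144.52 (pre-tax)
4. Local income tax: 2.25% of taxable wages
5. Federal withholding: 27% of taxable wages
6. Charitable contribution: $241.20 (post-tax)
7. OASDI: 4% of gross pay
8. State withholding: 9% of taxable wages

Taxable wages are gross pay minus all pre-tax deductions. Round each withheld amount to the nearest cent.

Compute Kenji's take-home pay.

FSA contribution: $144.52
Taxable wages = $11,597.15 − $144.52 = $11,452.63
Federal withholding: $11,452.63 × 0.27 = $3,092.21
Local income tax: $11,452.63 × 0.0225 = $257.68
State withholding: $11,452.63 × 0.09 = $1,030.74
OASDI: $11,597.15 × 0.04 = $463.89
State disability insurance: $11,597.15 × 0.01 = $115.97
Roth 401(k) contribution: $90.91
Charitable contribution: $241.20
Total deductions = $144.52 + $3,092.21 + $257.68 + $1,030.74 + $463.89 + $115.97 + $90.91 + $241.20 = $5,437.12
Net pay = $11,597.15 − $5,437.12 = $6,160.03

$6,160.03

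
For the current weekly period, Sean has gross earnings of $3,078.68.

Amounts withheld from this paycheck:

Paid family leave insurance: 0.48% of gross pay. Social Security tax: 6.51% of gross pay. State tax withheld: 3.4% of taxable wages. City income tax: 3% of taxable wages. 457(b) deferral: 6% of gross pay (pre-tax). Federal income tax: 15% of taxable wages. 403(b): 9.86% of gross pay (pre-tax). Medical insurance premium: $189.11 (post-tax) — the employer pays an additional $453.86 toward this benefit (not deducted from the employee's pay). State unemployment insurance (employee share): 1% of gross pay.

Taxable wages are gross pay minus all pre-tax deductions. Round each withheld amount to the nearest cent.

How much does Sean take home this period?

$1,600.96

403(b): $3,078.68 × 0.0986 = $303.56
457(b) deferral: $3,078.68 × 0.06 = $184.72
Pre-tax total = $303.56 + $184.72 = $488.28
Taxable wages = $3,078.68 − $488.28 = $2,590.40
Federal income tax: $2,590.40 × 0.15 = $388.56
City income tax: $2,590.40 × 0.03 = $77.71
State tax withheld: $2,590.40 × 0.034 = $88.07
Paid family leave insurance: $3,078.68 × 0.0048 = $14.78
Social Security tax: $3,078.68 × 0.0651 = $200.42
State unemployment insurance (employee share): $3,078.68 × 0.01 = $30.79
Medical insurance premium: $189.11
(Employer's $453.86 toward medical insurance premium is not withheld from the employee.)
Total deductions = $303.56 + $184.72 + $388.56 + $77.71 + $88.07 + $14.78 + $200.42 + $30.79 + $189.11 = $1,477.72
Net pay = $3,078.68 − $1,477.72 = $1,600.96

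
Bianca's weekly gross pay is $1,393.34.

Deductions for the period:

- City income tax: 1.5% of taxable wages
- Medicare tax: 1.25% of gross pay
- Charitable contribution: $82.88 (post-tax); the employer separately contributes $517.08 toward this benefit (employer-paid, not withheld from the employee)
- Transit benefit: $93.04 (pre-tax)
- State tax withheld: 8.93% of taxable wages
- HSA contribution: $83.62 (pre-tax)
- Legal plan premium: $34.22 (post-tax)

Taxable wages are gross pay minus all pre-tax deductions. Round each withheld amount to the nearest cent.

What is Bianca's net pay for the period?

$955.26

Transit benefit: $93.04
HSA contribution: $83.62
Pre-tax total = $93.04 + $83.62 = $176.66
Taxable wages = $1,393.34 − $176.66 = $1,216.68
City income tax: $1,216.68 × 0.015 = $18.25
State tax withheld: $1,216.68 × 0.0893 = $108.65
Medicare tax: $1,393.34 × 0.0125 = $17.42
Charitable contribution: $82.88
Legal plan premium: $34.22
(Employer's $517.08 toward charitable contribution is not withheld from the employee.)
Total deductions = $93.04 + $83.62 + $18.25 + $108.65 + $17.42 + $82.88 + $34.22 = $438.08
Net pay = $1,393.34 − $438.08 = $955.26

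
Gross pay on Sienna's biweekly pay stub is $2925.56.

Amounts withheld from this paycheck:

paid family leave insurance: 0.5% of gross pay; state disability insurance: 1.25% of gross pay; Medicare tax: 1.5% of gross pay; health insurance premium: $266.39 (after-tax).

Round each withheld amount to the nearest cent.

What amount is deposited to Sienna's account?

Paid family leave insurance: $2925.56 × 0.005 = $14.63
Medicare tax: $2925.56 × 0.015 = $43.88
State disability insurance: $2925.56 × 0.0125 = $36.57
Health insurance premium: $266.39
Total deductions = $14.63 + $43.88 + $36.57 + $266.39 = $361.47
Net pay = $2925.56 − $361.47 = $2564.09

$2564.09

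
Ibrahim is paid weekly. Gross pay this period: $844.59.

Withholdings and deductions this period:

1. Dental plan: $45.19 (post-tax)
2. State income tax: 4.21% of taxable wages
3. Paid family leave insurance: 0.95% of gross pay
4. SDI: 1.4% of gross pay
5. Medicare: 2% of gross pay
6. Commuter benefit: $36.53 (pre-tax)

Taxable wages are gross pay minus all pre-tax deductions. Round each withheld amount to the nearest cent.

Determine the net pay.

$692.12

Commuter benefit: $36.53
Taxable wages = $844.59 − $36.53 = $808.06
State income tax: $808.06 × 0.0421 = $34.02
Medicare: $844.59 × 0.02 = $16.89
Paid family leave insurance: $844.59 × 0.0095 = $8.02
SDI: $844.59 × 0.014 = $11.82
Dental plan: $45.19
Total deductions = $36.53 + $34.02 + $16.89 + $8.02 + $11.82 + $45.19 = $152.47
Net pay = $844.59 − $152.47 = $692.12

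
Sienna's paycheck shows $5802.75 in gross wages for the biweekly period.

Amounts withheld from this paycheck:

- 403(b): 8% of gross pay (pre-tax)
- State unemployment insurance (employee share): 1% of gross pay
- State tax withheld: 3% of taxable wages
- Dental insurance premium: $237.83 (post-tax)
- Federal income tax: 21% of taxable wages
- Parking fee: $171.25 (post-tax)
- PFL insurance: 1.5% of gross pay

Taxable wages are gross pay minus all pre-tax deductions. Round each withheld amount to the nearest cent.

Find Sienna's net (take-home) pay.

$3503.13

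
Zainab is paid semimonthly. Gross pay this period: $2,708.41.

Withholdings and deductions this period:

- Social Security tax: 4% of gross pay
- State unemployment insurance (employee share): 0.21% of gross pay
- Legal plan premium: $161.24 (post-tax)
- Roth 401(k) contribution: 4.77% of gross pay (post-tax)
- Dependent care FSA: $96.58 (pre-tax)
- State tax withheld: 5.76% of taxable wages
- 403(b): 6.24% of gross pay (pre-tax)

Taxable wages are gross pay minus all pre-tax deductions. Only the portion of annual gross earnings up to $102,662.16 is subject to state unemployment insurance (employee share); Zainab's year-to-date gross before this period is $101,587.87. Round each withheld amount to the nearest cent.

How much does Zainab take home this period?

Dependent care FSA: $96.58
403(b): $2,708.41 × 0.0624 = $169.00
Pre-tax total = $96.58 + $169.00 = $265.58
Taxable wages = $2,708.41 − $265.58 = $2,442.83
State tax withheld: $2,442.83 × 0.0576 = $140.71
State unemployment insurance (employee share): only $102,662.16 − $101,587.87 = $1,074.29 of this check is subject → $1,074.29 × 0.0021 = $2.26
Social Security tax: $2,708.41 × 0.04 = $108.34
Roth 401(k) contribution: $2,708.41 × 0.0477 = $129.19
Legal plan premium: $161.24
Total deductions = $96.58 + $169.00 + $140.71 + $2.26 + $108.34 + $129.19 + $161.24 = $807.32
Net pay = $2,708.41 − $807.32 = $1,901.09

$1,901.09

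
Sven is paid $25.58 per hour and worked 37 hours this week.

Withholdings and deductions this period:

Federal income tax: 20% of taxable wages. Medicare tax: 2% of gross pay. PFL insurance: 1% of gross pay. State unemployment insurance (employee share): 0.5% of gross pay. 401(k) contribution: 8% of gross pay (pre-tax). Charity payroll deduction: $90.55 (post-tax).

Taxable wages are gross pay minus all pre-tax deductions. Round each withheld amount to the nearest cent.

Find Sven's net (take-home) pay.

Gross pay: 37 × $25.58 = $946.46
401(k) contribution: $946.46 × 0.08 = $75.72
Taxable wages = $946.46 − $75.72 = $870.74
Federal income tax: $870.74 × 0.2 = $174.15
State unemployment insurance (employee share): $946.46 × 0.005 = $4.73
Medicare tax: $946.46 × 0.02 = $18.93
PFL insurance: $946.46 × 0.01 = $9.46
Charity payroll deduction: $90.55
Total deductions = $75.72 + $174.15 + $4.73 + $18.93 + $9.46 + $90.55 = $373.54
Net pay = $946.46 − $373.54 = $572.92

$572.92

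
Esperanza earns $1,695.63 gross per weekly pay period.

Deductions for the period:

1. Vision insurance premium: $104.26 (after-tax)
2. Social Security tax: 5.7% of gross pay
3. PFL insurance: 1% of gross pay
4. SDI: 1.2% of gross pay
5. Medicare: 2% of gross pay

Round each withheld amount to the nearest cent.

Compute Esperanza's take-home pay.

$1,423.50

Medicare: $1,695.63 × 0.02 = $33.91
Social Security tax: $1,695.63 × 0.057 = $96.65
SDI: $1,695.63 × 0.012 = $20.35
PFL insurance: $1,695.63 × 0.01 = $16.96
Vision insurance premium: $104.26
Total deductions = $33.91 + $96.65 + $20.35 + $16.96 + $104.26 = $272.13
Net pay = $1,695.63 − $272.13 = $1,423.50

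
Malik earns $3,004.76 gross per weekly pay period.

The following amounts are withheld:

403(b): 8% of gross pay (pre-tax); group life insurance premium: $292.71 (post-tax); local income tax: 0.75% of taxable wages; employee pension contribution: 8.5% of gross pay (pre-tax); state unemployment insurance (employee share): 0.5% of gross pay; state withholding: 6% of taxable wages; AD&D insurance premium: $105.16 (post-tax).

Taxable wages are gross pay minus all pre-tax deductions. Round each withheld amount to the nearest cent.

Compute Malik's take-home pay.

$1,926.73

Employee pension contribution: $3,004.76 × 0.085 = $255.40
403(b): $3,004.76 × 0.08 = $240.38
Pre-tax total = $255.40 + $240.38 = $495.78
Taxable wages = $3,004.76 − $495.78 = $2,508.98
Local income tax: $2,508.98 × 0.0075 = $18.82
State withholding: $2,508.98 × 0.06 = $150.54
State unemployment insurance (employee share): $3,004.76 × 0.005 = $15.02
Group life insurance premium: $292.71
AD&D insurance premium: $105.16
Total deductions = $255.40 + $240.38 + $18.82 + $150.54 + $15.02 + $292.71 + $105.16 = $1,078.03
Net pay = $3,004.76 − $1,078.03 = $1,926.73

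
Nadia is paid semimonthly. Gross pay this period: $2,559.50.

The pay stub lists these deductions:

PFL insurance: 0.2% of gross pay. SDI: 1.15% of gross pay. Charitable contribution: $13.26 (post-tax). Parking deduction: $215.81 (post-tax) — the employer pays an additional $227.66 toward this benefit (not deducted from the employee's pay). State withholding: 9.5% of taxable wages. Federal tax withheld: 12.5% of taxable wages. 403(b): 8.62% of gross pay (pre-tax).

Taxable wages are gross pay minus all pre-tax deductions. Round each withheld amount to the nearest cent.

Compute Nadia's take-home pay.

403(b): $2,559.50 × 0.0862 = $220.63
Taxable wages = $2,559.50 − $220.63 = $2,338.87
State withholding: $2,338.87 × 0.095 = $222.19
Federal tax withheld: $2,338.87 × 0.125 = $292.36
PFL insurance: $2,559.50 × 0.002 = $5.12
SDI: $2,559.50 × 0.0115 = $29.43
Charitable contribution: $13.26
Parking deduction: $215.81
(Employer's $227.66 toward parking deduction is not withheld from the employee.)
Total deductions = $220.63 + $222.19 + $292.36 + $5.12 + $29.43 + $13.26 + $215.81 = $998.80
Net pay = $2,559.50 − $998.80 = $1,560.70

$1,560.70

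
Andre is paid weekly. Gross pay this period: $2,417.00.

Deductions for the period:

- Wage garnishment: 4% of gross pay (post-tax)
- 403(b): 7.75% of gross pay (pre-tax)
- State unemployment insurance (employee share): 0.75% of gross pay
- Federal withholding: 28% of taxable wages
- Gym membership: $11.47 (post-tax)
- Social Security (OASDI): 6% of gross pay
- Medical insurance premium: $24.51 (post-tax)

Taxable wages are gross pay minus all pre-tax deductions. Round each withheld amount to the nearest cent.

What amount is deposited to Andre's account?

403(b): $2,417.00 × 0.0775 = $187.32
Taxable wages = $2,417.00 − $187.32 = $2,229.68
Federal withholding: $2,229.68 × 0.28 = $624.31
Social Security (OASDI): $2,417.00 × 0.06 = $145.02
State unemployment insurance (employee share): $2,417.00 × 0.0075 = $18.13
Medical insurance premium: $24.51
Gym membership: $11.47
Wage garnishment: $2,417.00 × 0.04 = $96.68
Total deductions = $187.32 + $624.31 + $145.02 + $18.13 + $24.51 + $11.47 + $96.68 = $1,107.44
Net pay = $2,417.00 − $1,107.44 = $1,309.56

$1,309.56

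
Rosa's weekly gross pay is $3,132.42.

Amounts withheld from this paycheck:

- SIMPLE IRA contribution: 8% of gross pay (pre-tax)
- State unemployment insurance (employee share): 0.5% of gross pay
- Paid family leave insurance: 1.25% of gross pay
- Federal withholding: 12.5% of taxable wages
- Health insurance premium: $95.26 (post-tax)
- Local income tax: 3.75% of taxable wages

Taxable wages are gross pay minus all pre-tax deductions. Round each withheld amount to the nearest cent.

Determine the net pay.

SIMPLE IRA contribution: $3,132.42 × 0.08 = $250.59
Taxable wages = $3,132.42 − $250.59 = $2,881.83
Federal withholding: $2,881.83 × 0.125 = $360.23
Local income tax: $2,881.83 × 0.0375 = $108.07
State unemployment insurance (employee share): $3,132.42 × 0.005 = $15.66
Paid family leave insurance: $3,132.42 × 0.0125 = $39.16
Health insurance premium: $95.26
Total deductions = $250.59 + $360.23 + $108.07 + $15.66 + $39.16 + $95.26 = $868.97
Net pay = $3,132.42 − $868.97 = $2,263.45

$2,263.45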